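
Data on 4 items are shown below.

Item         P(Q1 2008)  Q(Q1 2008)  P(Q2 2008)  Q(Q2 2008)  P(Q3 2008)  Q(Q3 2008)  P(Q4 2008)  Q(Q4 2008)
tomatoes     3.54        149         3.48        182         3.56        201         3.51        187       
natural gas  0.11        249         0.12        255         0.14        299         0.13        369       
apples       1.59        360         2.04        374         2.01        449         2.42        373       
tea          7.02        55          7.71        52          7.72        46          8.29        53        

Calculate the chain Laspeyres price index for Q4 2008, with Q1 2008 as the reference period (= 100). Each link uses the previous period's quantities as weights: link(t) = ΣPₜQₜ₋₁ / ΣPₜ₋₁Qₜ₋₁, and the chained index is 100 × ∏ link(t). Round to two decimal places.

Link Q1 2008→Q2 2008:
ΣP(Q2 2008)Q(Q1 2008) = 3.48×149 + 0.12×249 + 2.04×360 + 7.71×55 = 518.52 + 29.88 + 734.4 + 424.05 = 1706.85
ΣP(Q1 2008)Q(Q1 2008) = 3.54×149 + 0.11×249 + 1.59×360 + 7.02×55 = 527.46 + 27.39 + 572.4 + 386.1 = 1513.35
link = 1706.85/1513.35 = 1.127862
Link Q2 2008→Q3 2008:
ΣP(Q3 2008)Q(Q2 2008) = 3.56×182 + 0.14×255 + 2.01×374 + 7.72×52 = 647.92 + 35.7 + 751.74 + 401.44 = 1836.8
ΣP(Q2 2008)Q(Q2 2008) = 3.48×182 + 0.12×255 + 2.04×374 + 7.71×52 = 633.36 + 30.6 + 762.96 + 400.92 = 1827.84
link = 1836.8/1827.84 = 1.004902
Link Q3 2008→Q4 2008:
ΣP(Q4 2008)Q(Q3 2008) = 3.51×201 + 0.13×299 + 2.42×449 + 8.29×46 = 705.51 + 38.87 + 1086.58 + 381.34 = 2212.3
ΣP(Q3 2008)Q(Q3 2008) = 3.56×201 + 0.14×299 + 2.01×449 + 7.72×46 = 715.56 + 41.86 + 902.49 + 355.12 = 2015.03
link = 2212.3/2015.03 = 1.097899
Chained index = 100 × 1.127862 × 1.004902 × 1.097899 = 124.4349

124.43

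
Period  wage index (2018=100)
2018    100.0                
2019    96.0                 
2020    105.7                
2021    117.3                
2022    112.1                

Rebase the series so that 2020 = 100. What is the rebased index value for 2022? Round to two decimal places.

106.05

Rebased(2022) = 112.1 / 105.7 × 100 = 106.0549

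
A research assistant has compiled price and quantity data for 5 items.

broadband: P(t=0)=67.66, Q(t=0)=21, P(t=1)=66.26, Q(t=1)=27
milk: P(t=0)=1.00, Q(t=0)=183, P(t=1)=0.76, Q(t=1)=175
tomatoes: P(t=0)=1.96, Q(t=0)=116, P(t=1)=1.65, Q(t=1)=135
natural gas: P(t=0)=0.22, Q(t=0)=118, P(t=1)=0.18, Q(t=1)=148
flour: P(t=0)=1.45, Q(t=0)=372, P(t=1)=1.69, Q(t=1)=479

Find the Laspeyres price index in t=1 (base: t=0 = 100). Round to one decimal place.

99.0

Laspeyres price index uses base-period quantities as weights.
ΣP(t=1)·Q(t=0) = 66.26×21 + 0.76×183 + 1.65×116 + 0.18×118 + 1.69×372 = 1391.46 + 139.08 + 191.4 + 21.24 + 628.68 = 2371.86
ΣP(t=0)·Q(t=0) = 67.66×21 + 1.00×183 + 1.96×116 + 0.22×118 + 1.45×372 = 1420.86 + 183 + 227.36 + 25.96 + 539.4 = 2396.58
Index = 2371.86 / 2396.58 × 100 = 98.9685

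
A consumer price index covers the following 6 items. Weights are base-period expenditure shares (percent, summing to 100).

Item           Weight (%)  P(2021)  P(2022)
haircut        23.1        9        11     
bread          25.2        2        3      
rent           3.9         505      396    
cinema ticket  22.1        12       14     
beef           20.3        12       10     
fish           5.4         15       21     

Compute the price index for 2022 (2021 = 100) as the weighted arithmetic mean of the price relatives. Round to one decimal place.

haircut: 23.1 × (11/9) = 23.1 × 1.222222 = 28.2333
bread: 25.2 × (3/2) = 25.2 × 1.500000 = 37.8000
rent: 3.9 × (396/505) = 3.9 × 0.784158 = 3.0582
cinema ticket: 22.1 × (14/12) = 22.1 × 1.166667 = 25.7833
beef: 20.3 × (10/12) = 20.3 × 0.833333 = 16.9167
fish: 5.4 × (21/15) = 5.4 × 1.400000 = 7.5600
Index = Σ wᵢ·(p₁ᵢ/p₀ᵢ) = 28.2333 + 37.8000 + 3.0582 + 25.7833 + 16.9167 + 7.5600 = 119.3516

119.4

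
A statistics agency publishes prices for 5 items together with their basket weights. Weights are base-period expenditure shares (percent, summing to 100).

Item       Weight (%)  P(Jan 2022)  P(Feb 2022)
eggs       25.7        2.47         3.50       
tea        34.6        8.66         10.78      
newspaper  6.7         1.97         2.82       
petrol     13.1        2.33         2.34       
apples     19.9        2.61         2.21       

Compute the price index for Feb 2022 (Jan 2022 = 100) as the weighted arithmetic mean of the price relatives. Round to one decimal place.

119.1

eggs: 25.7 × (3.50/2.47) = 25.7 × 1.417004 = 36.4170
tea: 34.6 × (10.78/8.66) = 34.6 × 1.244804 = 43.0702
newspaper: 6.7 × (2.82/1.97) = 6.7 × 1.431472 = 9.5909
petrol: 13.1 × (2.34/2.33) = 13.1 × 1.004292 = 13.1562
apples: 19.9 × (2.21/2.61) = 19.9 × 0.846743 = 16.8502
Index = Σ wᵢ·(p₁ᵢ/p₀ᵢ) = 36.4170 + 43.0702 + 9.5909 + 13.1562 + 16.8502 = 119.0845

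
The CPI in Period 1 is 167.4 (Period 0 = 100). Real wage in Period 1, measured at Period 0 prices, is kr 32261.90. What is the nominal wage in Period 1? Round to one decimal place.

54006.4

Nominal = Real × (Index/100) = 32261.90 × (167.4/100)
        = 32261.90 × 1.674 = 54006.4206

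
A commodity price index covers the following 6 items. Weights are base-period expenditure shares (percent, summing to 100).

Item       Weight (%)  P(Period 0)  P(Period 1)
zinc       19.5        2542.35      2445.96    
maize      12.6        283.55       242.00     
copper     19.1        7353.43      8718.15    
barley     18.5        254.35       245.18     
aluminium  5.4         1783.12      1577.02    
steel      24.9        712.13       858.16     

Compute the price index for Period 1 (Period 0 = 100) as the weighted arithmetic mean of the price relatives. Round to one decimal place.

zinc: 19.5 × (2445.96/2542.35) = 19.5 × 0.962086 = 18.7607
maize: 12.6 × (242.00/283.55) = 12.6 × 0.853465 = 10.7537
copper: 19.1 × (8718.15/7353.43) = 19.1 × 1.185590 = 22.6448
barley: 18.5 × (245.18/254.35) = 18.5 × 0.963947 = 17.8330
aluminium: 5.4 × (1577.02/1783.12) = 5.4 × 0.884416 = 4.7758
steel: 24.9 × (858.16/712.13) = 24.9 × 1.205061 = 30.0060
Index = Σ wᵢ·(p₁ᵢ/p₀ᵢ) = 18.7607 + 10.7537 + 22.6448 + 17.8330 + 4.7758 + 30.0060 = 104.7740

104.8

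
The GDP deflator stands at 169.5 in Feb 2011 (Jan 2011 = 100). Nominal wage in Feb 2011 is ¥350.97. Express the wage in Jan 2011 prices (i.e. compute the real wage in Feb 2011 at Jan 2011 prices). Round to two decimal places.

207.06

Real = Nominal ÷ (Index/100) = 350.97 ÷ (169.5/100)
     = 350.97 ÷ 1.695 = 207.0619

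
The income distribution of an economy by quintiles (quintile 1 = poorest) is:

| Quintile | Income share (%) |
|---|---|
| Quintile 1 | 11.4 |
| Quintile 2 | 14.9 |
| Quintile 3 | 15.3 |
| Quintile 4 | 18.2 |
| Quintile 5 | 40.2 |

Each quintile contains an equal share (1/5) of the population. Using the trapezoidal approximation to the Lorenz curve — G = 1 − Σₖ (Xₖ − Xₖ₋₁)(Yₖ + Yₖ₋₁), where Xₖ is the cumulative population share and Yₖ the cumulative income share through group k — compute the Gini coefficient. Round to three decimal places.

Cumulative income shares Yₖ: 0.1140, 0.2630, 0.4160, 0.5980, 1.0000
Σ (Xₖ−Xₖ₋₁)(Yₖ+Yₖ₋₁) = (1/5)(0.1140+0.0000) + (1/5)(0.2630+0.1140) + (1/5)(0.4160+0.2630) + (1/5)(0.5980+0.4160) + (1/5)(1.0000+0.5980)
  = 0.0228 + 0.0754 + 0.1358 + 0.2028 + 0.3196 = 0.7564
G = 1 − 0.7564 = 0.2436

0.244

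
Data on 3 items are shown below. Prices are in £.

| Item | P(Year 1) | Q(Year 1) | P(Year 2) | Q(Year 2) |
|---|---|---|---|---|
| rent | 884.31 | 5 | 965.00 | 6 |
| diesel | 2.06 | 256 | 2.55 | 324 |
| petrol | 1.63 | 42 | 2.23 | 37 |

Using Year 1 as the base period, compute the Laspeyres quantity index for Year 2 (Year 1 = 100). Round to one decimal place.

Laspeyres quantity index uses base-period prices as weights.
ΣP(Year 1)·Q(Year 2) = 884.31×6 + 2.06×324 + 1.63×37 = 5305.86 + 667.44 + 60.31 = 6033.61
ΣP(Year 1)·Q(Year 1) = 884.31×5 + 2.06×256 + 1.63×42 = 4421.55 + 527.36 + 68.46 = 5017.37
Index = 6033.61 / 5017.37 × 100 = 120.2544

120.3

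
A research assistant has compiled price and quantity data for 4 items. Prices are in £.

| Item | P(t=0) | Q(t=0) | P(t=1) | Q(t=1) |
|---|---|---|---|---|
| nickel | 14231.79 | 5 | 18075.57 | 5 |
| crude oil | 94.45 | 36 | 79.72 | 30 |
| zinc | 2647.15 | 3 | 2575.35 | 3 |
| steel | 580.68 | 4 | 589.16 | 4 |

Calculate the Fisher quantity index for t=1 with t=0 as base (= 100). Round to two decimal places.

99.43

Laspeyres component (base-period weights):
ΣP(t=0)Q(t=1) = 14231.79×5 + 94.45×30 + 2647.15×3 + 580.68×4 = 71158.95 + 2833.5 + 7941.45 + 2322.72 = 84256.62
ΣP(t=0)Q(t=0) = 14231.79×5 + 94.45×36 + 2647.15×3 + 580.68×4 = 71158.95 + 3400.2 + 7941.45 + 2322.72 = 84823.32
L = 84256.62 / 84823.32 × 100 = 99.3319
Paasche component (current-period weights):
ΣP(t=1)Q(t=1) = 18075.57×5 + 79.72×30 + 2575.35×3 + 589.16×4 = 90377.85 + 2391.6 + 7726.05 + 2356.64 = 102852.14
ΣP(t=1)Q(t=0) = 18075.57×5 + 79.72×36 + 2575.35×3 + 589.16×4 = 90377.85 + 2869.92 + 7726.05 + 2356.64 = 103330.46
P = 102852.14 / 103330.46 × 100 = 99.5371
Fisher = √(L × P) = √(99.3319 × 99.5371) = 99.4344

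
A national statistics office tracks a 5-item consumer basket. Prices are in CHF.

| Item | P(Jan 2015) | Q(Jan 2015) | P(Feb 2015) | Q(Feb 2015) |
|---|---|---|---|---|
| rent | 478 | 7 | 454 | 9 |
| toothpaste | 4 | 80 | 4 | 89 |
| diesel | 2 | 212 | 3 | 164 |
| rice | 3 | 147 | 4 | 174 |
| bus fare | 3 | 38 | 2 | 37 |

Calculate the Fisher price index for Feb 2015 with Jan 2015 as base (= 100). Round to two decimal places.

102.40

Laspeyres component (base-period weights):
ΣP(Feb 2015)Q(Jan 2015) = 454×7 + 4×80 + 3×212 + 4×147 + 2×38 = 3178 + 320 + 636 + 588 + 76 = 4798
ΣP(Jan 2015)Q(Jan 2015) = 478×7 + 4×80 + 2×212 + 3×147 + 3×38 = 3346 + 320 + 424 + 441 + 114 = 4645
L = 4798 / 4645 × 100 = 103.2939
Paasche component (current-period weights):
ΣP(Feb 2015)Q(Feb 2015) = 454×9 + 4×89 + 3×164 + 4×174 + 2×37 = 4086 + 356 + 492 + 696 + 74 = 5704
ΣP(Jan 2015)Q(Feb 2015) = 478×9 + 4×89 + 2×164 + 3×174 + 3×37 = 4302 + 356 + 328 + 522 + 111 = 5619
P = 5704 / 5619 × 100 = 101.5127
Fisher = √(L × P) = √(103.2939 × 101.5127) = 102.3994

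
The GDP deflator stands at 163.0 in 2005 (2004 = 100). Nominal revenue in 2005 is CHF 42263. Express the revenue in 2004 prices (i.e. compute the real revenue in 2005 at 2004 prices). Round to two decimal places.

25928.22

Real = Nominal ÷ (Index/100) = 42263 ÷ (163.0/100)
     = 42263 ÷ 1.630 = 25928.2209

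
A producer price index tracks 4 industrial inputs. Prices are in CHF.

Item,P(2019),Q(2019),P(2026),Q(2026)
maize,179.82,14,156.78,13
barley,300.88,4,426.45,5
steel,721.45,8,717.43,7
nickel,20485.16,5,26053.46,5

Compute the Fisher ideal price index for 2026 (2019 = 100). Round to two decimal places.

125.14

Laspeyres component (base-period weights):
ΣP(2026)Q(2019) = 156.78×14 + 426.45×4 + 717.43×8 + 26053.46×5 = 2194.92 + 1705.8 + 5739.44 + 130267.3 = 139907.46
ΣP(2019)Q(2019) = 179.82×14 + 300.88×4 + 721.45×8 + 20485.16×5 = 2517.48 + 1203.52 + 5771.6 + 102425.8 = 111918.4
L = 139907.46 / 111918.4 × 100 = 125.0085
Paasche component (current-period weights):
ΣP(2026)Q(2026) = 156.78×13 + 426.45×5 + 717.43×7 + 26053.46×5 = 2038.14 + 2132.25 + 5022.01 + 130267.3 = 139459.7
ΣP(2019)Q(2026) = 179.82×13 + 300.88×5 + 721.45×7 + 20485.16×5 = 2337.66 + 1504.4 + 5050.15 + 102425.8 = 111318.01
P = 139459.7 / 111318.01 × 100 = 125.2804
Fisher = √(L × P) = √(125.0085 × 125.2804) = 125.1444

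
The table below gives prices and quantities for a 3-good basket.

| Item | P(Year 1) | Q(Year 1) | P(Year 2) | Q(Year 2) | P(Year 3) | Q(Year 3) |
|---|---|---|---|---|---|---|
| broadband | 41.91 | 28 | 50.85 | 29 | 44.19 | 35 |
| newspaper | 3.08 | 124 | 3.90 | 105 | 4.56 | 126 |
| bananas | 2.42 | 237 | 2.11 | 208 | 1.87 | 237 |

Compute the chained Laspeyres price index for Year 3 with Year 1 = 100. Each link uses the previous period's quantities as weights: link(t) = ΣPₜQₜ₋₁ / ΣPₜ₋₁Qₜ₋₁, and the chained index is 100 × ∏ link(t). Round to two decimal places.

104.62

Link Year 1→Year 2:
ΣP(Year 2)Q(Year 1) = 50.85×28 + 3.90×124 + 2.11×237 = 1423.8 + 483.6 + 500.07 = 2407.47
ΣP(Year 1)Q(Year 1) = 41.91×28 + 3.08×124 + 2.42×237 = 1173.48 + 381.92 + 573.54 = 2128.94
link = 2407.47/2128.94 = 1.130830
Link Year 2→Year 3:
ΣP(Year 3)Q(Year 2) = 44.19×29 + 4.56×105 + 1.87×208 = 1281.51 + 478.8 + 388.96 = 2149.27
ΣP(Year 2)Q(Year 2) = 50.85×29 + 3.90×105 + 2.11×208 = 1474.65 + 409.5 + 438.88 = 2323.03
link = 2149.27/2323.03 = 0.925201
Chained index = 100 × 1.130830 × 0.925201 = 104.6246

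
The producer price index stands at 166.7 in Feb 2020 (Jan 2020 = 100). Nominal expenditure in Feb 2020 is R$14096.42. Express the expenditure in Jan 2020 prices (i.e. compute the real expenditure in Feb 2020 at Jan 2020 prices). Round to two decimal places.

8456.16

Real = Nominal ÷ (Index/100) = 14096.42 ÷ (166.7/100)
     = 14096.42 ÷ 1.667 = 8456.1608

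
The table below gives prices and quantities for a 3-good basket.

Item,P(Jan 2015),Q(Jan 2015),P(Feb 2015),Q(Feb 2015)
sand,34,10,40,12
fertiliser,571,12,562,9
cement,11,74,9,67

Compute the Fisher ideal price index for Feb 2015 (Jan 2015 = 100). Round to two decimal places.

Laspeyres component (base-period weights):
ΣP(Feb 2015)Q(Jan 2015) = 40×10 + 562×12 + 9×74 = 400 + 6744 + 666 = 7810
ΣP(Jan 2015)Q(Jan 2015) = 34×10 + 571×12 + 11×74 = 340 + 6852 + 814 = 8006
L = 7810 / 8006 × 100 = 97.5518
Paasche component (current-period weights):
ΣP(Feb 2015)Q(Feb 2015) = 40×12 + 562×9 + 9×67 = 480 + 5058 + 603 = 6141
ΣP(Jan 2015)Q(Feb 2015) = 34×12 + 571×9 + 11×67 = 408 + 5139 + 737 = 6284
P = 6141 / 6284 × 100 = 97.7244
Fisher = √(L × P) = √(97.5518 × 97.7244) = 97.6381

97.64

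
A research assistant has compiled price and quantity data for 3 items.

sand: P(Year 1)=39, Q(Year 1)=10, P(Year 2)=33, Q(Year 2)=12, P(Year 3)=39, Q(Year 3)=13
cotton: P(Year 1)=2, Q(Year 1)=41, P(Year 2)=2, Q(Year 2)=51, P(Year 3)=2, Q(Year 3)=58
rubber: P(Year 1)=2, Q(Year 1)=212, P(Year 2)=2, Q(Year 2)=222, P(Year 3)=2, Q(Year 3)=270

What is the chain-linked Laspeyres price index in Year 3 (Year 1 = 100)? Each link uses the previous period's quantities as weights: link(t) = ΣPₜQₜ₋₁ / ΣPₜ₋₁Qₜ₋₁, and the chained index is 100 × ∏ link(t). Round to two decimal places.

100.44

Link Year 1→Year 2:
ΣP(Year 2)Q(Year 1) = 33×10 + 2×41 + 2×212 = 330 + 82 + 424 = 836
ΣP(Year 1)Q(Year 1) = 39×10 + 2×41 + 2×212 = 390 + 82 + 424 = 896
link = 836/896 = 0.933036
Link Year 2→Year 3:
ΣP(Year 3)Q(Year 2) = 39×12 + 2×51 + 2×222 = 468 + 102 + 444 = 1014
ΣP(Year 2)Q(Year 2) = 33×12 + 2×51 + 2×222 = 396 + 102 + 444 = 942
link = 1014/942 = 1.076433
Chained index = 100 × 0.933036 × 1.076433 = 100.4351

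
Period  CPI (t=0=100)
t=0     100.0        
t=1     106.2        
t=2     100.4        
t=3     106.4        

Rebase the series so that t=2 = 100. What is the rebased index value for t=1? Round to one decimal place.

Rebased(t=1) = 106.2 / 100.4 × 100 = 105.7769

105.8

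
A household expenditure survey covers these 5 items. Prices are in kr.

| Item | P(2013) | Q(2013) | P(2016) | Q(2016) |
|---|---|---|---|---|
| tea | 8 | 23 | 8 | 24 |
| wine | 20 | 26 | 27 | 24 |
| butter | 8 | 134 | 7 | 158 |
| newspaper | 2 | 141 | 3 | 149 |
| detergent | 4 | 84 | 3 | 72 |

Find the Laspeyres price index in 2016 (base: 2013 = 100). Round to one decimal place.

104.4

Laspeyres price index uses base-period quantities as weights.
ΣP(2016)·Q(2013) = 8×23 + 27×26 + 7×134 + 3×141 + 3×84 = 184 + 702 + 938 + 423 + 252 = 2499
ΣP(2013)·Q(2013) = 8×23 + 20×26 + 8×134 + 2×141 + 4×84 = 184 + 520 + 1072 + 282 + 336 = 2394
Index = 2499 / 2394 × 100 = 104.3860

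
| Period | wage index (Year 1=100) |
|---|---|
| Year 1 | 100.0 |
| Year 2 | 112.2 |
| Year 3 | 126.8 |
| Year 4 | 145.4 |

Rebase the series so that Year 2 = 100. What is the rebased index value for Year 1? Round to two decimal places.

Rebased(Year 1) = 100.0 / 112.2 × 100 = 89.1266

89.13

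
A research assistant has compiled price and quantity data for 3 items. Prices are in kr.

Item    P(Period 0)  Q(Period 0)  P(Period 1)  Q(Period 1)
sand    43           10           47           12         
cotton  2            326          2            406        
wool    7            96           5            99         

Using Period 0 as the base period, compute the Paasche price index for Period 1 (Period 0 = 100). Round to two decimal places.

Paasche price index uses current-period quantities as weights.
ΣP(Period 1)·Q(Period 1) = 47×12 + 2×406 + 5×99 = 564 + 812 + 495 = 1871
ΣP(Period 0)·Q(Period 1) = 43×12 + 2×406 + 7×99 = 516 + 812 + 693 = 2021
Index = 1871 / 2021 × 100 = 92.5779

92.58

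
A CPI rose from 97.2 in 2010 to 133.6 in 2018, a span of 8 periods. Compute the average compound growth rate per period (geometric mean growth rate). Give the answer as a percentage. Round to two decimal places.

4.06%

Growth factor = (133.6/97.2)^(1/8) = (1.374486)^(1/8) = 1.040561
Growth rate = 1.040561 − 1 = 0.040561 = 4.0561%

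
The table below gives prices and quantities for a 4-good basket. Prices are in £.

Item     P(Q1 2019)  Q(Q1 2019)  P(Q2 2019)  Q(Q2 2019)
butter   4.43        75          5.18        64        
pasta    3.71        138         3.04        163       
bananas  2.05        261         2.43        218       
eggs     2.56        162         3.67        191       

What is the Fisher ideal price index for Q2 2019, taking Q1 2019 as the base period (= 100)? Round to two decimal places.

113.17

Laspeyres component (base-period weights):
ΣP(Q2 2019)Q(Q1 2019) = 5.18×75 + 3.04×138 + 2.43×261 + 3.67×162 = 388.5 + 419.52 + 634.23 + 594.54 = 2036.79
ΣP(Q1 2019)Q(Q1 2019) = 4.43×75 + 3.71×138 + 2.05×261 + 2.56×162 = 332.25 + 511.98 + 535.05 + 414.72 = 1794
L = 2036.79 / 1794 × 100 = 113.5334
Paasche component (current-period weights):
ΣP(Q2 2019)Q(Q2 2019) = 5.18×64 + 3.04×163 + 2.43×218 + 3.67×191 = 331.52 + 495.52 + 529.74 + 700.97 = 2057.75
ΣP(Q1 2019)Q(Q2 2019) = 4.43×64 + 3.71×163 + 2.05×218 + 2.56×191 = 283.52 + 604.73 + 446.9 + 488.96 = 1824.11
P = 2057.75 / 1824.11 × 100 = 112.8084
Fisher = √(L × P) = √(113.5334 × 112.8084) = 113.1704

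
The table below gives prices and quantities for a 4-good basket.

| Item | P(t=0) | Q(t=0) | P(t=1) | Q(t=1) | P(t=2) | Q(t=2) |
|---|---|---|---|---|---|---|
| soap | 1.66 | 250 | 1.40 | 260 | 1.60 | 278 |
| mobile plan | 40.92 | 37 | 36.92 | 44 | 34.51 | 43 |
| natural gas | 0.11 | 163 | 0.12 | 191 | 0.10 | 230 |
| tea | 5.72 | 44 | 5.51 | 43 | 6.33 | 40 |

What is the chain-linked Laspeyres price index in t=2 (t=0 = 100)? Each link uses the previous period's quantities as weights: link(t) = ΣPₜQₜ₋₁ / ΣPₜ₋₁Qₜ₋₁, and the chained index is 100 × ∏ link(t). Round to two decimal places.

Link t=0→t=1:
ΣP(t=1)Q(t=0) = 1.40×250 + 36.92×37 + 0.12×163 + 5.51×44 = 350 + 1366.04 + 19.56 + 242.44 = 1978.04
ΣP(t=0)Q(t=0) = 1.66×250 + 40.92×37 + 0.11×163 + 5.72×44 = 415 + 1514.04 + 17.93 + 251.68 = 2198.65
link = 1978.04/2198.65 = 0.899661
Link t=1→t=2:
ΣP(t=2)Q(t=1) = 1.60×260 + 34.51×44 + 0.10×191 + 6.33×43 = 416 + 1518.44 + 19.1 + 272.19 = 2225.73
ΣP(t=1)Q(t=1) = 1.40×260 + 36.92×44 + 0.12×191 + 5.51×43 = 364 + 1624.48 + 22.92 + 236.93 = 2248.33
link = 2225.73/2248.33 = 0.989948
Chained index = 100 × 0.899661 × 0.989948 = 89.0618

89.06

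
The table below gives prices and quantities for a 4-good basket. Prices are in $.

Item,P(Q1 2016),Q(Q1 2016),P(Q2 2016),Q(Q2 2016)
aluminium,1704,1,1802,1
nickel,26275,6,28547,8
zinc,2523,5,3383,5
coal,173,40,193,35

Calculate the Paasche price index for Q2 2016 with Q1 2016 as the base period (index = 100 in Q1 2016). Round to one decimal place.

110.1

Paasche price index uses current-period quantities as weights.
ΣP(Q2 2016)·Q(Q2 2016) = 1802×1 + 28547×8 + 3383×5 + 193×35 = 1802 + 228376 + 16915 + 6755 = 253848
ΣP(Q1 2016)·Q(Q2 2016) = 1704×1 + 26275×8 + 2523×5 + 173×35 = 1704 + 210200 + 12615 + 6055 = 230574
Index = 253848 / 230574 × 100 = 110.0939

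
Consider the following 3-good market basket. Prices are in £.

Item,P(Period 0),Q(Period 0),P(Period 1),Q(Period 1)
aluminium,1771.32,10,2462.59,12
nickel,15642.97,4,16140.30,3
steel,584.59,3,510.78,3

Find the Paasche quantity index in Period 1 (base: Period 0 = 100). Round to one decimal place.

87.6

Paasche quantity index uses current-period prices as weights.
ΣP(Period 1)·Q(Period 1) = 2462.59×12 + 16140.30×3 + 510.78×3 = 29551.08 + 48420.9 + 1532.34 = 79504.32
ΣP(Period 1)·Q(Period 0) = 2462.59×10 + 16140.30×4 + 510.78×3 = 24625.9 + 64561.2 + 1532.34 = 90719.44
Index = 79504.32 / 90719.44 × 100 = 87.6376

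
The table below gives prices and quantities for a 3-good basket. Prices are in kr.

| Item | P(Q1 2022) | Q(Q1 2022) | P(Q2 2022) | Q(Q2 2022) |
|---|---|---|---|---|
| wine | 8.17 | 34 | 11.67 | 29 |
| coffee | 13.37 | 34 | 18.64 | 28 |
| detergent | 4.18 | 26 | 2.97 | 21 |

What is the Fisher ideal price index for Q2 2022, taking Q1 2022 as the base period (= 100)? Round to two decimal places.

131.85

Laspeyres component (base-period weights):
ΣP(Q2 2022)Q(Q1 2022) = 11.67×34 + 18.64×34 + 2.97×26 = 396.78 + 633.76 + 77.22 = 1107.76
ΣP(Q1 2022)Q(Q1 2022) = 8.17×34 + 13.37×34 + 4.18×26 = 277.78 + 454.58 + 108.68 = 841.04
L = 1107.76 / 841.04 × 100 = 131.7131
Paasche component (current-period weights):
ΣP(Q2 2022)Q(Q2 2022) = 11.67×29 + 18.64×28 + 2.97×21 = 338.43 + 521.92 + 62.37 = 922.72
ΣP(Q1 2022)Q(Q2 2022) = 8.17×29 + 13.37×28 + 4.18×21 = 236.93 + 374.36 + 87.78 = 699.07
P = 922.72 / 699.07 × 100 = 131.9925
Fisher = √(L × P) = √(131.7131 × 131.9925) = 131.8527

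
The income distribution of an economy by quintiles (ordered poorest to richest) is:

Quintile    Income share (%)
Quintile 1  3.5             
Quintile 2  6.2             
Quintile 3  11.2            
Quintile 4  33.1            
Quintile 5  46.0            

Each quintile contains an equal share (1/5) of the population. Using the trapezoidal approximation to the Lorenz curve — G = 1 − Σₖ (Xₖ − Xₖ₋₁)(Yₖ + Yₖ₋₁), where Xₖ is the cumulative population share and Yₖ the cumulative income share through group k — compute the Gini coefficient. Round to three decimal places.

Cumulative income shares Yₖ: 0.0350, 0.0970, 0.2090, 0.5400, 1.0000
Σ (Xₖ−Xₖ₋₁)(Yₖ+Yₖ₋₁) = (1/5)(0.0350+0.0000) + (1/5)(0.0970+0.0350) + (1/5)(0.2090+0.0970) + (1/5)(0.5400+0.2090) + (1/5)(1.0000+0.5400)
  = 0.0070 + 0.0264 + 0.0612 + 0.1498 + 0.3080 = 0.5524
G = 1 − 0.5524 = 0.4476

0.448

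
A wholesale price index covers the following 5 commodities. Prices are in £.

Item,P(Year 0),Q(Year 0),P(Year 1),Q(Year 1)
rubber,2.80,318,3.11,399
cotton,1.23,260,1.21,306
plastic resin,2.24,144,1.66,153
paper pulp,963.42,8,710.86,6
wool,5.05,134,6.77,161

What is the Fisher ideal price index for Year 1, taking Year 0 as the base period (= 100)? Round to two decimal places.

83.83

Laspeyres component (base-period weights):
ΣP(Year 1)Q(Year 0) = 3.11×318 + 1.21×260 + 1.66×144 + 710.86×8 + 6.77×134 = 988.98 + 314.6 + 239.04 + 5686.88 + 907.18 = 8136.68
ΣP(Year 0)Q(Year 0) = 2.80×318 + 1.23×260 + 2.24×144 + 963.42×8 + 5.05×134 = 890.4 + 319.8 + 322.56 + 7707.36 + 676.7 = 9916.82
L = 8136.68 / 9916.82 × 100 = 82.0493
Paasche component (current-period weights):
ΣP(Year 1)Q(Year 1) = 3.11×399 + 1.21×306 + 1.66×153 + 710.86×6 + 6.77×161 = 1240.89 + 370.26 + 253.98 + 4265.16 + 1089.97 = 7220.26
ΣP(Year 0)Q(Year 1) = 2.80×399 + 1.23×306 + 2.24×153 + 963.42×6 + 5.05×161 = 1117.2 + 376.38 + 342.72 + 5780.52 + 813.05 = 8429.87
P = 7220.26 / 8429.87 × 100 = 85.6509
Fisher = √(L × P) = √(82.0493 × 85.6509) = 83.8308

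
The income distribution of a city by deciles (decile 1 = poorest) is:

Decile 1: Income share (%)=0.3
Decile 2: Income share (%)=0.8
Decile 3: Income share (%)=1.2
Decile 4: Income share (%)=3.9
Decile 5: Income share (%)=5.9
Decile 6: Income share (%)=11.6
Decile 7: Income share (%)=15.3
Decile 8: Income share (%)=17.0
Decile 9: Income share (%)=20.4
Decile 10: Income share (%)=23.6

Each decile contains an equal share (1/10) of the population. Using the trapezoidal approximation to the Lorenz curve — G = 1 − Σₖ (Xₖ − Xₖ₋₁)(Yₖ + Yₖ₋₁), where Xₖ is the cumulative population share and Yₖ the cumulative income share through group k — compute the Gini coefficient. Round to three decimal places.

Cumulative income shares Yₖ: 0.0030, 0.0110, 0.0230, 0.0620, 0.1210, 0.2370, 0.3900, 0.5600, 0.7640, 1.0000
Σ (Xₖ−Xₖ₋₁)(Yₖ+Yₖ₋₁) = (1/10)(0.0030+0.0000) + (1/10)(0.0110+0.0030) + (1/10)(0.0230+0.0110) + (1/10)(0.0620+0.0230) + (1/10)(0.1210+0.0620) + (1/10)(0.2370+0.1210) + (1/10)(0.3900+0.2370) + (1/10)(0.5600+0.3900) + (1/10)(0.7640+0.5600) + (1/10)(1.0000+0.7640)
  = 0.0003 + 0.0014 + 0.0034 + 0.0085 + 0.0183 + 0.0358 + 0.0627 + 0.0950 + 0.1324 + 0.1764 = 0.5342
G = 1 − 0.5342 = 0.4658

0.466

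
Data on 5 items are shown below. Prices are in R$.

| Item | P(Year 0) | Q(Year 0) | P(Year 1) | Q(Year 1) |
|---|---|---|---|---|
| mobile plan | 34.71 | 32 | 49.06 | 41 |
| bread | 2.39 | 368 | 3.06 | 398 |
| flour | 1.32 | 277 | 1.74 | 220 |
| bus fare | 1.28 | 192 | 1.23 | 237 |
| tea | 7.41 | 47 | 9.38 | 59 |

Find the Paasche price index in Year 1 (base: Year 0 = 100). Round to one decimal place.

130.9

Paasche price index uses current-period quantities as weights.
ΣP(Year 1)·Q(Year 1) = 49.06×41 + 3.06×398 + 1.74×220 + 1.23×237 + 9.38×59 = 2011.46 + 1217.88 + 382.8 + 291.51 + 553.42 = 4457.07
ΣP(Year 0)·Q(Year 1) = 34.71×41 + 2.39×398 + 1.32×220 + 1.28×237 + 7.41×59 = 1423.11 + 951.22 + 290.4 + 303.36 + 437.19 = 3405.28
Index = 4457.07 / 3405.28 × 100 = 130.8870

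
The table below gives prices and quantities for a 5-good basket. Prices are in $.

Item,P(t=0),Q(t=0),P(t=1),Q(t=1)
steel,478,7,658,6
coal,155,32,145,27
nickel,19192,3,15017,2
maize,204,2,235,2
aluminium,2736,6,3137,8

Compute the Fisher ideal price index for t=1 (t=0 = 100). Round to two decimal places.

Laspeyres component (base-period weights):
ΣP(t=1)Q(t=0) = 658×7 + 145×32 + 15017×3 + 235×2 + 3137×6 = 4606 + 4640 + 45051 + 470 + 18822 = 73589
ΣP(t=0)Q(t=0) = 478×7 + 155×32 + 19192×3 + 204×2 + 2736×6 = 3346 + 4960 + 57576 + 408 + 16416 = 82706
L = 73589 / 82706 × 100 = 88.9766
Paasche component (current-period weights):
ΣP(t=1)Q(t=1) = 658×6 + 145×27 + 15017×2 + 235×2 + 3137×8 = 3948 + 3915 + 30034 + 470 + 25096 = 63463
ΣP(t=0)Q(t=1) = 478×6 + 155×27 + 19192×2 + 204×2 + 2736×8 = 2868 + 4185 + 38384 + 408 + 21888 = 67733
P = 63463 / 67733 × 100 = 93.6958
Fisher = √(L × P) = √(88.9766 × 93.6958) = 91.3057

91.31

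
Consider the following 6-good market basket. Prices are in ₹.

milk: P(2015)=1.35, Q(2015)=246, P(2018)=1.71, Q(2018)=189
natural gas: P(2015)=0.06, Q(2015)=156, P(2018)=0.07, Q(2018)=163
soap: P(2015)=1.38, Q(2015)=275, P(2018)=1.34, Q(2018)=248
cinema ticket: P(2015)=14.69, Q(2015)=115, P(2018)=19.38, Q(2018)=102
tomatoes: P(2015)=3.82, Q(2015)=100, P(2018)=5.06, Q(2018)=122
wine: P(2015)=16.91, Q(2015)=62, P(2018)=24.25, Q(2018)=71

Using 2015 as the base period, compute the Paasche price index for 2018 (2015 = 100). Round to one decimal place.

Paasche price index uses current-period quantities as weights.
ΣP(2018)·Q(2018) = 1.71×189 + 0.07×163 + 1.34×248 + 19.38×102 + 5.06×122 + 24.25×71 = 323.19 + 11.41 + 332.32 + 1976.76 + 617.32 + 1721.75 = 4982.75
ΣP(2015)·Q(2018) = 1.35×189 + 0.06×163 + 1.38×248 + 14.69×102 + 3.82×122 + 16.91×71 = 255.15 + 9.78 + 342.24 + 1498.38 + 466.04 + 1200.61 = 3772.2
Index = 4982.75 / 3772.2 × 100 = 132.0914

132.1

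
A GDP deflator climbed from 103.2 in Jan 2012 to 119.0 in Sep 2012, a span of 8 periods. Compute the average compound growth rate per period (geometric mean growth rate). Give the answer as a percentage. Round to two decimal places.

Growth factor = (119.0/103.2)^(1/8) = (1.153101)^(1/8) = 1.017966
Growth rate = 1.017966 − 1 = 0.017966 = 1.7966%

1.80%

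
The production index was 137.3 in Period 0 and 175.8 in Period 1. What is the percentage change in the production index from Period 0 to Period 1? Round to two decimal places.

Change = (175.8 − 137.3) / 137.3 × 100
       = 38.5 / 137.3 × 100 = 28.0408%

28.04%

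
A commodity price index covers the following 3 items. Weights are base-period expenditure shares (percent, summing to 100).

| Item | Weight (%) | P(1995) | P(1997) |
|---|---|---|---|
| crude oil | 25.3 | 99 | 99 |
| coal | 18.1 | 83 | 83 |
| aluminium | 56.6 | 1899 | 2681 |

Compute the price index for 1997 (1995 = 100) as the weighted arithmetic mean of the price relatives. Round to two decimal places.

crude oil: 25.3 × (99/99) = 25.3 × 1.000000 = 25.3000
coal: 18.1 × (83/83) = 18.1 × 1.000000 = 18.1000
aluminium: 56.6 × (2681/1899) = 56.6 × 1.411796 = 79.9076
Index = Σ wᵢ·(p₁ᵢ/p₀ᵢ) = 25.3000 + 18.1000 + 79.9076 = 123.3076

123.31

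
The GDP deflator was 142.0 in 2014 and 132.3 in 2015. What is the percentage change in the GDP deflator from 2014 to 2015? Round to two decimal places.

Change = (132.3 − 142.0) / 142.0 × 100
       = -9.7 / 142.0 × 100 = -6.8310%

-6.83%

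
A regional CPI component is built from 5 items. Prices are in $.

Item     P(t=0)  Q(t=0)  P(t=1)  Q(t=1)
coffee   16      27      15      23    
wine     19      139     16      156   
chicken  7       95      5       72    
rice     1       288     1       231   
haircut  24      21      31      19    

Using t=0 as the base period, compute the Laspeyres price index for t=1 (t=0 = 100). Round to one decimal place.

89.2

Laspeyres price index uses base-period quantities as weights.
ΣP(t=1)·Q(t=0) = 15×27 + 16×139 + 5×95 + 1×288 + 31×21 = 405 + 2224 + 475 + 288 + 651 = 4043
ΣP(t=0)·Q(t=0) = 16×27 + 19×139 + 7×95 + 1×288 + 24×21 = 432 + 2641 + 665 + 288 + 504 = 4530
Index = 4043 / 4530 × 100 = 89.2494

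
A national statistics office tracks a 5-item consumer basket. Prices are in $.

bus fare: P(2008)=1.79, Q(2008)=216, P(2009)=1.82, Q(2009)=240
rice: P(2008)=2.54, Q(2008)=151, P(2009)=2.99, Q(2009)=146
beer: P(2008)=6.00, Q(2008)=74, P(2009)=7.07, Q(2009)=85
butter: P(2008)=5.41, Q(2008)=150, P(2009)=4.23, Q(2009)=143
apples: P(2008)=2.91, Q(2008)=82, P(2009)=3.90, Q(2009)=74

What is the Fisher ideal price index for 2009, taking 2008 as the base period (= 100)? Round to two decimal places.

102.76

Laspeyres component (base-period weights):
ΣP(2009)Q(2008) = 1.82×216 + 2.99×151 + 7.07×74 + 4.23×150 + 3.90×82 = 393.12 + 451.49 + 523.18 + 634.5 + 319.8 = 2322.09
ΣP(2008)Q(2008) = 1.79×216 + 2.54×151 + 6.00×74 + 5.41×150 + 2.91×82 = 386.64 + 383.54 + 444 + 811.5 + 238.62 = 2264.3
L = 2322.09 / 2264.3 × 100 = 102.5522
Paasche component (current-period weights):
ΣP(2009)Q(2009) = 1.82×240 + 2.99×146 + 7.07×85 + 4.23×143 + 3.90×74 = 436.8 + 436.54 + 600.95 + 604.89 + 288.6 = 2367.78
ΣP(2008)Q(2009) = 1.79×240 + 2.54×146 + 6.00×85 + 5.41×143 + 2.91×74 = 429.6 + 370.84 + 510 + 773.63 + 215.34 = 2299.41
P = 2367.78 / 2299.41 × 100 = 102.9734
Fisher = √(L × P) = √(102.5522 × 102.9734) = 102.7626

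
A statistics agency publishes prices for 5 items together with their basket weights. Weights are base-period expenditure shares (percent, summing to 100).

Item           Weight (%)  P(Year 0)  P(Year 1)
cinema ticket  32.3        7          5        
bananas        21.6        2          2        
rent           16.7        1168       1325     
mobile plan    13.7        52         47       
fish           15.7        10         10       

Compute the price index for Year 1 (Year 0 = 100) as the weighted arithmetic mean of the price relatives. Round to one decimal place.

cinema ticket: 32.3 × (5/7) = 32.3 × 0.714286 = 23.0714
bananas: 21.6 × (2/2) = 21.6 × 1.000000 = 21.6000
rent: 16.7 × (1325/1168) = 16.7 × 1.134418 = 18.9448
mobile plan: 13.7 × (47/52) = 13.7 × 0.903846 = 12.3827
fish: 15.7 × (10/10) = 15.7 × 1.000000 = 15.7000
Index = Σ wᵢ·(p₁ᵢ/p₀ᵢ) = 23.0714 + 21.6000 + 18.9448 + 12.3827 + 15.7000 = 91.6989

91.7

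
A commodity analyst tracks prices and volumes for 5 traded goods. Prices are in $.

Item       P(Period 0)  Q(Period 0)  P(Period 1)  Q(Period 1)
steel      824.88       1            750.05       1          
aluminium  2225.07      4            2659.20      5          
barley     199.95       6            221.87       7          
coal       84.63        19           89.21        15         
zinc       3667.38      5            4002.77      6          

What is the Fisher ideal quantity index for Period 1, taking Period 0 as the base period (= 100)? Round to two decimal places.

Laspeyres component (base-period weights):
ΣP(Period 0)Q(Period 1) = 824.88×1 + 2225.07×5 + 199.95×7 + 84.63×15 + 3667.38×6 = 824.88 + 11125.35 + 1399.65 + 1269.45 + 22004.28 = 36623.61
ΣP(Period 0)Q(Period 0) = 824.88×1 + 2225.07×4 + 199.95×6 + 84.63×19 + 3667.38×5 = 824.88 + 8900.28 + 1199.7 + 1607.97 + 18336.9 = 30869.73
L = 36623.61 / 30869.73 × 100 = 118.6392
Paasche component (current-period weights):
ΣP(Period 1)Q(Period 1) = 750.05×1 + 2659.20×5 + 221.87×7 + 89.21×15 + 4002.77×6 = 750.05 + 13296 + 1553.09 + 1338.15 + 24016.62 = 40953.91
ΣP(Period 1)Q(Period 0) = 750.05×1 + 2659.20×4 + 221.87×6 + 89.21×19 + 4002.77×5 = 750.05 + 10636.8 + 1331.22 + 1694.99 + 20013.85 = 34426.91
P = 40953.91 / 34426.91 × 100 = 118.9590
Fisher = √(L × P) = √(118.6392 × 118.9590) = 118.7990

118.80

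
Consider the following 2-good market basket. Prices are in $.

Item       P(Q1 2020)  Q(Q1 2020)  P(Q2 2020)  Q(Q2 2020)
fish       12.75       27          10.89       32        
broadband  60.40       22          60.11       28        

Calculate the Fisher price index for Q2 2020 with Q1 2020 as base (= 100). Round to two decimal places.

96.70

Laspeyres component (base-period weights):
ΣP(Q2 2020)Q(Q1 2020) = 10.89×27 + 60.11×22 = 294.03 + 1322.42 = 1616.45
ΣP(Q1 2020)Q(Q1 2020) = 12.75×27 + 60.40×22 = 344.25 + 1328.8 = 1673.05
L = 1616.45 / 1673.05 × 100 = 96.6170
Paasche component (current-period weights):
ΣP(Q2 2020)Q(Q2 2020) = 10.89×32 + 60.11×28 = 348.48 + 1683.08 = 2031.56
ΣP(Q1 2020)Q(Q2 2020) = 12.75×32 + 60.40×28 = 408 + 1691.2 = 2099.2
P = 2031.56 / 2099.2 × 100 = 96.7778
Fisher = √(L × P) = √(96.6170 × 96.7778) = 96.6974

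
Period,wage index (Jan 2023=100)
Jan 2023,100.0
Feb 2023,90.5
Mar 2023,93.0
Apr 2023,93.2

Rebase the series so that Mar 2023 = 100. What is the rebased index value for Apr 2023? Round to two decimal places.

100.22

Rebased(Apr 2023) = 93.2 / 93.0 × 100 = 100.2151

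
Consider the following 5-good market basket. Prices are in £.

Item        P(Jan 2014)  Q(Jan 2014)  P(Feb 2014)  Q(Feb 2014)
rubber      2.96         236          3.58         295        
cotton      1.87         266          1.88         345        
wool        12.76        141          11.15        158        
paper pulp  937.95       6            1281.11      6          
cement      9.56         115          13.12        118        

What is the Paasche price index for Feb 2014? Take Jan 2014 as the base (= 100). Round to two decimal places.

Paasche price index uses current-period quantities as weights.
ΣP(Feb 2014)·Q(Feb 2014) = 3.58×295 + 1.88×345 + 11.15×158 + 1281.11×6 + 13.12×118 = 1056.1 + 648.6 + 1761.7 + 7686.66 + 1548.16 = 12701.22
ΣP(Jan 2014)·Q(Feb 2014) = 2.96×295 + 1.87×345 + 12.76×158 + 937.95×6 + 9.56×118 = 873.2 + 645.15 + 2016.08 + 5627.7 + 1128.08 = 10290.21
Index = 12701.22 / 10290.21 × 100 = 123.4301

123.43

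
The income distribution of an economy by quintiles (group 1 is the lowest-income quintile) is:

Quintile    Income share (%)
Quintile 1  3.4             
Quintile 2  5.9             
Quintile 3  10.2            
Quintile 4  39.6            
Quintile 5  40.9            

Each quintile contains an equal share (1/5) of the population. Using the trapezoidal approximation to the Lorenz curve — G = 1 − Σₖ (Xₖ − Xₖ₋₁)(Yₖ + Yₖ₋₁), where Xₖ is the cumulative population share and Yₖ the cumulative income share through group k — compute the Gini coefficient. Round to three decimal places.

Cumulative income shares Yₖ: 0.0340, 0.0930, 0.1950, 0.5910, 1.0000
Σ (Xₖ−Xₖ₋₁)(Yₖ+Yₖ₋₁) = (1/5)(0.0340+0.0000) + (1/5)(0.0930+0.0340) + (1/5)(0.1950+0.0930) + (1/5)(0.5910+0.1950) + (1/5)(1.0000+0.5910)
  = 0.0068 + 0.0254 + 0.0576 + 0.1572 + 0.3182 = 0.5652
G = 1 − 0.5652 = 0.4348

0.435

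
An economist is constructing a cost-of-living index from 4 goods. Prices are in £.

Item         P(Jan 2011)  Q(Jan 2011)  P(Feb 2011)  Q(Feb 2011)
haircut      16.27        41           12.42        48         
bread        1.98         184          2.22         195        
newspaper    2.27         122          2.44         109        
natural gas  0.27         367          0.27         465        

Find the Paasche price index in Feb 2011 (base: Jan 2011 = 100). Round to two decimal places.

Paasche price index uses current-period quantities as weights.
ΣP(Feb 2011)·Q(Feb 2011) = 12.42×48 + 2.22×195 + 2.44×109 + 0.27×465 = 596.16 + 432.9 + 265.96 + 125.55 = 1420.57
ΣP(Jan 2011)·Q(Feb 2011) = 16.27×48 + 1.98×195 + 2.27×109 + 0.27×465 = 780.96 + 386.1 + 247.43 + 125.55 = 1540.04
Index = 1420.57 / 1540.04 × 100 = 92.2424

92.24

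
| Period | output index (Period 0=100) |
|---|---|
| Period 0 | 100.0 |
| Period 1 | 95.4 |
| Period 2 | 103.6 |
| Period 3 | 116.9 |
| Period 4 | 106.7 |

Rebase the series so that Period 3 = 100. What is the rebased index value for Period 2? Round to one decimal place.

88.6

Rebased(Period 2) = 103.6 / 116.9 × 100 = 88.6228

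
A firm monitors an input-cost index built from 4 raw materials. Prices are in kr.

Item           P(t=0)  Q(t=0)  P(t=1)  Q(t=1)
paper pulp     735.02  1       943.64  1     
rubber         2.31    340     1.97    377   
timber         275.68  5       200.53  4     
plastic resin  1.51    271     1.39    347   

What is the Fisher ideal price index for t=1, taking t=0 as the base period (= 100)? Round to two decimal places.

Laspeyres component (base-period weights):
ΣP(t=1)Q(t=0) = 943.64×1 + 1.97×340 + 200.53×5 + 1.39×271 = 943.64 + 669.8 + 1002.65 + 376.69 = 2992.78
ΣP(t=0)Q(t=0) = 735.02×1 + 2.31×340 + 275.68×5 + 1.51×271 = 735.02 + 785.4 + 1378.4 + 409.21 = 3308.03
L = 2992.78 / 3308.03 × 100 = 90.4702
Paasche component (current-period weights):
ΣP(t=1)Q(t=1) = 943.64×1 + 1.97×377 + 200.53×4 + 1.39×347 = 943.64 + 742.69 + 802.12 + 482.33 = 2970.78
ΣP(t=0)Q(t=1) = 735.02×1 + 2.31×377 + 275.68×4 + 1.51×347 = 735.02 + 870.87 + 1102.72 + 523.97 = 3232.58
P = 2970.78 / 3232.58 × 100 = 91.9012
Fisher = √(L × P) = √(90.4702 × 91.9012) = 91.1829

91.18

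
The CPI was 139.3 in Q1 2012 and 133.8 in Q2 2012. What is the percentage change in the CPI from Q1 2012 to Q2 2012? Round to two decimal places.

Change = (133.8 − 139.3) / 139.3 × 100
       = -5.5 / 139.3 × 100 = -3.9483%

-3.95%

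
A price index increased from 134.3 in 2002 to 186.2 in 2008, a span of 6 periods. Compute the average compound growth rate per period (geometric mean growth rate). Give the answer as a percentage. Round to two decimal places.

Growth factor = (186.2/134.3)^(1/6) = (1.386448)^(1/6) = 1.055968
Growth rate = 1.055968 − 1 = 0.055968 = 5.5968%

5.60%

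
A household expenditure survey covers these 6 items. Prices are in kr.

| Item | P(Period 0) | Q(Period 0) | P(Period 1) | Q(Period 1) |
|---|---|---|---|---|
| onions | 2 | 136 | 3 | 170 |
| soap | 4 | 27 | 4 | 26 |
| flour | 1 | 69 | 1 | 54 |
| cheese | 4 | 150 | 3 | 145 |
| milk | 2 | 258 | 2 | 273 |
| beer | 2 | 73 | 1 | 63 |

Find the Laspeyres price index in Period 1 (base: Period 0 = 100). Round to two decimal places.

94.92

Laspeyres price index uses base-period quantities as weights.
ΣP(Period 1)·Q(Period 0) = 3×136 + 4×27 + 1×69 + 3×150 + 2×258 + 1×73 = 408 + 108 + 69 + 450 + 516 + 73 = 1624
ΣP(Period 0)·Q(Period 0) = 2×136 + 4×27 + 1×69 + 4×150 + 2×258 + 2×73 = 272 + 108 + 69 + 600 + 516 + 146 = 1711
Index = 1624 / 1711 × 100 = 94.9153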